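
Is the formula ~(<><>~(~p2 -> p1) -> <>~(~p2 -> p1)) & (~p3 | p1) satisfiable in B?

1. ~(<><>~(~p2 -> p1) -> <>~(~p2 -> p1)) & (~p3 | p1), u
2. ~(<><>~(~p2 -> p1) -> <>~(~p2 -> p1)), u
3. ~p3 | p1, u
4. <><>~(~p2 -> p1), u
5. ~<>~(~p2 -> p1), u
6. ~p2 -> p1, u
7. p1, u
8. <>~(~p2 -> p1), v
9. ~p2 -> p1, v
10. p1, v
11. ~(~p2 -> p1), w
12. ~p2, w
13. ~p1, w
Accessibility: uRu, uRv, vRu, vRv, vRw, wRv, wRw

Satisfiable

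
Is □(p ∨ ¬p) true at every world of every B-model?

Yes, valid

Tableau for the negation ¬□(p ∨ ¬p):
1. ¬□(p ∨ ¬p), w0
2. ¬(p ∨ ¬p), w1
3. ¬p, w1
4. p, w1
Accessibility: w0Rw0, w0Rw1, w1Rw0, w1Rw1
Branch closes: p and ¬p both at w1.
All branches of the negation close; one closing branch shown above.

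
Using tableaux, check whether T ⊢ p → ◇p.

Valid

Tableau for the negation ¬(p → ◇p):
1. ¬(p → ◇p), u
2. p, u
3. ¬◇p, u
4. ¬p, u
Accessibility: uRu
Branch closes: p and ¬p both at u.
Every branch of the negation's tableau closes; the branch above is one of them.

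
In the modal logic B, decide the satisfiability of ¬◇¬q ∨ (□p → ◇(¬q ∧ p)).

Yes, satisfiable

1. ¬◇¬q ∨ (□p → ◇(¬q ∧ p)), w0
2. □p → ◇(¬q ∧ p), w0
3. ◇(¬q ∧ p), w0
4. ¬q ∧ p, w1
5. ¬q, w1
6. p, w1
Accessibility: w0Rw0, w0Rw1, w1Rw0, w1Rw1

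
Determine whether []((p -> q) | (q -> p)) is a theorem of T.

Valid

Tableau for the negation ~[]((p -> q) | (q -> p)):
1. ~[]((p -> q) | (q -> p)), w0
2. ~((p -> q) | (q -> p)), w1   [~[]-rule on 1: fresh world w1, w0Rw1]
3. ~(p -> q), w1   [~|-rule on 2]
4. ~(q -> p), w1   [~|-rule on 2]
5. p, w1   [~->-rule on 3]
6. ~q, w1   [~->-rule on 3]
7. q, w1   [~->-rule on 4]
8. ~p, w1   [~->-rule on 4]
Accessibility: w0Rw0, w0Rw1, w1Rw1
Branch closes: q and ~q both at w1.
Every branch of the negation's tableau closes; the branch above is one of them.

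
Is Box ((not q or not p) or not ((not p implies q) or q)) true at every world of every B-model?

Invalid (countermodel exists)

Tableau for the negation not Box ((not q or not p) or not ((not p implies q) or q)):
1. not Box ((not q or not p) or not ((not p implies q) or q)), 0
2. not ((not q or not p) or not ((not p implies q) or q)), 1
3. not (not q or not p), 1
4. (not p implies q) or q, 1
5. q, 1
6. p, 1
Accessibility: 0R0, 0R1, 1R0, 1R1
The negation has an open branch (countermodel exists).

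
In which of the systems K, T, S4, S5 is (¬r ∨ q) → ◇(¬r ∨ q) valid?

T-tableau for the negation ¬((¬r ∨ q) → ◇(¬r ∨ q)):
1. ¬((¬r ∨ q) → ◇(¬r ∨ q)), w0
2. ¬r ∨ q, w0
3. ¬◇(¬r ∨ q), w0
4. ¬(¬r ∨ q), w0
5. r, w0
6. ¬q, w0
7. q, w0
Accessibility: w0Rw0
Branch closes: q and ¬q both at w0.
Every branch closes (one shown): valid in T, hence also in S4, S5 (every theorem of T is a theorem of S4 and S5).
K-tableau for the negation ¬((¬r ∨ q) → ◇(¬r ∨ q)):
1. ¬((¬r ∨ q) → ◇(¬r ∨ q)), w0
2. ¬r ∨ q, w0
3. ¬◇(¬r ∨ q), w0
4. q, w0
Complete open branch: countermodel on a K-frame, so not valid in K.

T, S4, S5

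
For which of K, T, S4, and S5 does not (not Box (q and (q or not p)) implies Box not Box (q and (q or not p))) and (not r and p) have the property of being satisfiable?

K, T, S4

S5-tableau for the formula:
1. not (not Box (q and (q or not p)) implies Box not Box (q and (q or not p))) and (not r and p), u
2. not (not Box (q and (q or not p)) implies Box not Box (q and (q or not p))), u   [and-rule on 1]
3. not r and p, u   [and-rule on 1]
4. not Box (q and (q or not p)), u   [neg-implies-rule on 2]
5. not Box not Box (q and (q or not p)), u   [neg-implies-rule on 2]
6. not r, u   [and-rule on 3]
7. p, u   [and-rule on 3]
8. not (q and (q or not p)), v   [neg-Box-rule on 4: fresh world v, uRv]
9. not (q or not p), v   [neg-and-rule on 8 (branches; this branch)]
10. not q, v   [neg-or-rule on 9]
11. p, v   [neg-or-rule on 9]
12. Box (q and (q or not p)), w   [neg-Box-rule on 5: fresh world w, uRw]
13. q and (q or not p), u   [Box-rule on 12 via wRu]
14. q, u   [and-rule on 13]
15. q or not p, u   [and-rule on 13]
16. q and (q or not p), v   [Box-rule on 12 via wRv]
17. q, v   [and-rule on 16]
18. q or not p, v   [and-rule on 16]
Accessibility: uRu, uRv, uRw, vRu, vRv, vRw, wRu, wRv, wRw
Branch closes: q and not q both at v.
Every branch closes (one shown): unsatisfiable in S5.
S4-tableau for the formula:
1. not (not Box (q and (q or not p)) implies Box not Box (q and (q or not p))) and (not r and p), u
2. not (not Box (q and (q or not p)) implies Box not Box (q and (q or not p))), u   [and-rule on 1]
3. not r and p, u   [and-rule on 1]
4. not Box (q and (q or not p)), u   [neg-implies-rule on 2]
5. not Box not Box (q and (q or not p)), u   [neg-implies-rule on 2]
6. not r, u   [and-rule on 3]
7. p, u   [and-rule on 3]
8. not (q and (q or not p)), v   [neg-Box-rule on 4: fresh world v, uRv]
9. not (q or not p), v   [neg-and-rule on 8 (branches; this branch)]
10. not q, v   [neg-or-rule on 9]
11. p, v   [neg-or-rule on 9]
12. Box (q and (q or not p)), w   [neg-Box-rule on 5: fresh world w, uRw]
13. q and (q or not p), w   [Box-rule on 12 via wRw]
14. q, w   [and-rule on 13]
15. q or not p, w   [and-rule on 13]
16. not p, w   [or-rule on 15 (branches; this branch)]
Accessibility: uRu, uRv, uRw, vRv, wRw
Complete open branch: satisfiable in S4, hence also in K, T (this S4-model is also a K-model and a T-model).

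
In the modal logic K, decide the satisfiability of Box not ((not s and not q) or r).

1. Box not ((not s and not q) or r), w0

Satisfiable (open branch found)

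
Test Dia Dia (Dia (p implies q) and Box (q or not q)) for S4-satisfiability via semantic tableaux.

1. Dia Dia (Dia (p implies q) and Box (q or not q)), u
2. Dia (Dia (p implies q) and Box (q or not q)), v   [Dia-rule on 1: fresh world v, uRv]
3. Dia (p implies q) and Box (q or not q), w   [Dia-rule on 2: fresh world w, vRw]
4. Dia (p implies q), w   [and-rule on 3]
5. Box (q or not q), w   [and-rule on 3]
6. q or not q, w   [Box-rule on 5 via wRw]
7. not q, w   [or-rule on 6 (branches; this branch)]
8. p implies q, x   [Dia-rule on 4: fresh world x, wRx]
9. q or not q, x   [Box-rule on 5 via wRx]
10. q, x   [implies-rule on 8 (branches; this branch)]
Accessibility: uRu, uRv, uRw, uRx, vRv, vRw, vRx, wRw, wRx, xRx

Satisfiable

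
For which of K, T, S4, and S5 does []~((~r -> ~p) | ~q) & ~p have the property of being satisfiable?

K-tableau for the formula:
1. []~((~r -> ~p) | ~q) & ~p, w0
2. []~((~r -> ~p) | ~q), w0
3. ~p, w0
Complete open branch: satisfiable in K.
T-tableau for the formula:
1. []~((~r -> ~p) | ~q) & ~p, w0
2. []~((~r -> ~p) | ~q), w0
3. ~p, w0
4. ~((~r -> ~p) | ~q), w0
5. ~(~r -> ~p), w0
6. q, w0
7. ~r, w0
8. p, w0
Accessibility: w0Rw0
Branch closes: p and ~p both at w0.
Every branch closes (one shown): unsatisfiable in T, hence also in S4, S5 (every S4/S5-frame is a T-frame).

K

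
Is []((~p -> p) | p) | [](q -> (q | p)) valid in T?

Tableau for the negation ~([]((~p -> p) | p) | [](q -> (q | p))):
1. ~([]((~p -> p) | p) | [](q -> (q | p))), w0
2. ~[]((~p -> p) | p), w0
3. ~[](q -> (q | p)), w0
4. ~((~p -> p) | p), w1
5. ~(~p -> p), w1
6. ~p, w1
7. ~(q -> (q | p)), w2
8. q, w2
9. ~(q | p), w2
10. ~q, w2
11. ~p, w2
Accessibility: w0Rw0, w0Rw1, w0Rw2, w1Rw1, w2Rw2
Branch closes: q and ~q both at w2.
Every branch of the negation's tableau closes; the branch above is one of them.

Valid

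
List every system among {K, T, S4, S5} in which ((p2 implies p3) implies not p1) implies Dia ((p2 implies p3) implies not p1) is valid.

T-tableau for the negation not (((p2 implies p3) implies not p1) implies Dia ((p2 implies p3) implies not p1)):
1. not (((p2 implies p3) implies not p1) implies Dia ((p2 implies p3) implies not p1)), 0
2. (p2 implies p3) implies not p1, 0   [neg-implies-rule on 1]
3. not Dia ((p2 implies p3) implies not p1), 0   [neg-implies-rule on 1]
4. not ((p2 implies p3) implies not p1), 0   [neg-Dia-rule on 3 via 0R0]
5. p2 implies p3, 0   [neg-implies-rule on 4]
6. p1, 0   [neg-implies-rule on 4]
7. not (p2 implies p3), 0   [implies-rule on 2 (branches; this branch)]
8. p2, 0   [neg-implies-rule on 7]
9. not p3, 0   [neg-implies-rule on 7]
10. p3, 0   [implies-rule on 5 (branches; this branch)]
Accessibility: 0R0
Branch closes: p3 and not p3 both at 0.
Every branch closes (one shown): valid in T, hence also in S4, S5 (every theorem of T is a theorem of S4 and S5).
K-tableau for the negation not (((p2 implies p3) implies not p1) implies Dia ((p2 implies p3) implies not p1)):
1. not (((p2 implies p3) implies not p1) implies Dia ((p2 implies p3) implies not p1)), 0
2. (p2 implies p3) implies not p1, 0   [neg-implies-rule on 1]
3. not Dia ((p2 implies p3) implies not p1), 0   [neg-implies-rule on 1]
4. not p1, 0   [implies-rule on 2 (branches; this branch)]
Complete open branch: countermodel on a K-frame, so not valid in K.

T, S4, S5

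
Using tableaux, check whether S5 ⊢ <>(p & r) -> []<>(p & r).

Valid in S5

Tableau for the negation ~(<>(p & r) -> []<>(p & r)):
1. ~(<>(p & r) -> []<>(p & r)), u
2. <>(p & r), u
3. ~[]<>(p & r), u
4. p & r, v
5. p, v
6. r, v
7. ~<>(p & r), w
8. ~(p & r), u
9. ~(p & r), v
10. ~(p & r), w
11. ~r, u
12. ~r, v
Accessibility: uRu, uRv, uRw, vRu, vRv, vRw, wRu, wRv, wRw
Branch closes: r and ~r both at v.
Every branch of the negation's tableau closes; the branch above is one of them.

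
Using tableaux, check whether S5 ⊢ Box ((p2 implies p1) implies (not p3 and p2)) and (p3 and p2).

No, not valid

Tableau for the negation not (Box ((p2 implies p1) implies (not p3 and p2)) and (p3 and p2)):
1. not (Box ((p2 implies p1) implies (not p3 and p2)) and (p3 and p2)), w0
2. not (p3 and p2), w0
3. not p2, w0
Accessibility: w0Rw0
The negation has an open branch (countermodel exists).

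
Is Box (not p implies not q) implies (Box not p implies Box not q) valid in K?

Yes, valid

Tableau for the negation not (Box (not p implies not q) implies (Box not p implies Box not q)):
1. not (Box (not p implies not q) implies (Box not p implies Box not q)), u
2. Box (not p implies not q), u
3. not (Box not p implies Box not q), u
4. Box not p, u
5. not Box not q, u
6. q, v
7. not p implies not q, v
8. not p, v
9. not q, v
Accessibility: uRv
Branch closes: q and not q both at v.
Every branch of the negation's tableau closes; the branch above is one of them.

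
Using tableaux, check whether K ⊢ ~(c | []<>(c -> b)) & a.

Tableau for the negation ~(~(c | []<>(c -> b)) & a):
1. ~(~(c | []<>(c -> b)) & a), w0
2. ~a, w0
The negation has an open branch (countermodel exists).

Not valid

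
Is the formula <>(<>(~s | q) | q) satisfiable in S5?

Satisfiable

1. <>(<>(~s | q) | q), 0
2. <>(~s | q) | q, 1
3. q, 1
Accessibility: 0R0, 0R1, 1R0, 1R1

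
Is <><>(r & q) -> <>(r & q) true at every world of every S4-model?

Valid

Tableau for the negation ~(<><>(r & q) -> <>(r & q)):
1. ~(<><>(r & q) -> <>(r & q)), u
2. <><>(r & q), u
3. ~<>(r & q), u
4. ~(r & q), u
5. ~q, u
6. <>(r & q), v
7. ~(r & q), v
8. ~q, v
9. r & q, w
10. r, w
11. q, w
12. ~(r & q), w
13. ~q, w
Accessibility: uRu, uRv, uRw, vRv, vRw, wRw
Branch closes: q and ~q both at w.
All branches of the negation close; one closing branch shown above.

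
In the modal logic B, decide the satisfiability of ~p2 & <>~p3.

1. ~p2 & <>~p3, 0
2. ~p2, 0   [&-rule on 1]
3. <>~p3, 0   [&-rule on 1]
4. ~p3, 1   [<>-rule on 3: fresh world 1, 0R1]
Accessibility: 0R0, 0R1, 1R0, 1R1

Satisfiable (open branch found)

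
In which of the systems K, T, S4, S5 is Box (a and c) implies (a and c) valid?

T, S4, S5

T-tableau for the negation not (Box (a and c) implies (a and c)):
1. not (Box (a and c) implies (a and c)), u
2. Box (a and c), u   [neg-implies-rule on 1]
3. not (a and c), u   [neg-implies-rule on 1]
4. a and c, u   [Box-rule on 2 via uRu]
5. a, u   [and-rule on 4]
6. c, u   [and-rule on 4]
7. not c, u   [neg-and-rule on 3 (branches; this branch)]
Accessibility: uRu
Branch closes: c and not c both at u.
Every branch closes (one shown): valid in T, hence also in S4, S5 (every theorem of T is a theorem of S4 and S5).
K-tableau for the negation not (Box (a and c) implies (a and c)):
1. not (Box (a and c) implies (a and c)), u
2. Box (a and c), u   [neg-implies-rule on 1]
3. not (a and c), u   [neg-implies-rule on 1]
4. not c, u   [neg-and-rule on 3 (branches; this branch)]
Complete open branch: countermodel on a K-frame, so not valid in K.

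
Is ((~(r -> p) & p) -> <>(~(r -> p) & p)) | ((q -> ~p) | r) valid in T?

Valid in T

Tableau for the negation ~(((~(r -> p) & p) -> <>(~(r -> p) & p)) | ((q -> ~p) | r)):
1. ~(((~(r -> p) & p) -> <>(~(r -> p) & p)) | ((q -> ~p) | r)), 0
2. ~((~(r -> p) & p) -> <>(~(r -> p) & p)), 0
3. ~((q -> ~p) | r), 0
4. ~(r -> p) & p, 0
5. ~<>(~(r -> p) & p), 0
6. ~(q -> ~p), 0
7. ~r, 0
8. ~(r -> p), 0
9. p, 0
10. q, 0
11. r, 0
12. ~p, 0
Accessibility: 0R0
Branch closes: r and ~r both at 0.
All branches of the negation close; one closing branch shown above.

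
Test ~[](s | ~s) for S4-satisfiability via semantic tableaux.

Unsatisfiable (every branch closes)

1. ~[](s | ~s), u
2. ~(s | ~s), v
3. ~s, v
4. s, v
Accessibility: uRu, uRv, vRv
Branch closes: s and ~s both at v.
All branches of the tableau close; one closing branch shown above.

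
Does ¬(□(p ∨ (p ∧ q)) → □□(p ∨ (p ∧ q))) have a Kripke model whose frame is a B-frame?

Satisfiable

1. ¬(□(p ∨ (p ∧ q)) → □□(p ∨ (p ∧ q))), 0
2. □(p ∨ (p ∧ q)), 0
3. ¬□□(p ∨ (p ∧ q)), 0
4. p ∨ (p ∧ q), 0
5. p ∧ q, 0
6. p, 0
7. q, 0
8. ¬□(p ∨ (p ∧ q)), 1
9. p ∨ (p ∧ q), 1
10. p ∧ q, 1
11. p, 1
12. q, 1
13. ¬(p ∨ (p ∧ q)), 2
14. ¬p, 2
15. ¬(p ∧ q), 2
16. ¬q, 2
Accessibility: 0R0, 0R1, 1R0, 1R1, 1R2, 2R1, 2R2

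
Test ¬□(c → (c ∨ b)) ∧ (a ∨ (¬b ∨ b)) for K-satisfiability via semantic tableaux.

No, unsatisfiable

1. ¬□(c → (c ∨ b)) ∧ (a ∨ (¬b ∨ b)), w0
2. ¬□(c → (c ∨ b)), w0   [∧-rule on 1]
3. a ∨ (¬b ∨ b), w0   [∧-rule on 1]
4. ¬b ∨ b, w0   [∨-rule on 3 (branches; this branch)]
5. b, w0   [∨-rule on 4 (branches; this branch)]
6. ¬(c → (c ∨ b)), w1   [¬□-rule on 2: fresh world w1, w0Rw1]
7. c, w1   [¬→-rule on 6]
8. ¬(c ∨ b), w1   [¬→-rule on 6]
9. ¬c, w1   [¬∨-rule on 8]
10. ¬b, w1   [¬∨-rule on 8]
Accessibility: w0Rw1
Branch closes: c and ¬c both at w1.
All branches of the tableau close; one closing branch shown above.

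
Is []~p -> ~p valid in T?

Yes, valid

Tableau for the negation ~([]~p -> ~p):
1. ~([]~p -> ~p), 0
2. []~p, 0
3. p, 0
4. ~p, 0
Accessibility: 0R0
Branch closes: p and ~p both at 0.
All branches of the negation close; one closing branch shown above.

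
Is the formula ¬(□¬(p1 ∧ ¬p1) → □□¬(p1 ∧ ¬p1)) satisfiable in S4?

1. ¬(□¬(p1 ∧ ¬p1) → □□¬(p1 ∧ ¬p1)), 0
2. □¬(p1 ∧ ¬p1), 0   [¬→-rule on 1]
3. ¬□□¬(p1 ∧ ¬p1), 0   [¬→-rule on 1]
4. ¬(p1 ∧ ¬p1), 0   [□-rule on 2 via 0R0]
5. p1, 0   [¬∧-rule on 4 (branches; this branch)]
6. ¬□¬(p1 ∧ ¬p1), 1   [¬□-rule on 3: fresh world 1, 0R1]
7. ¬(p1 ∧ ¬p1), 1   [□-rule on 2 via 0R1]
8. p1, 1   [¬∧-rule on 7 (branches; this branch)]
9. p1 ∧ ¬p1, 2   [¬□-rule on 6: fresh world 2, 1R2]
10. p1, 2   [∧-rule on 9]
11. ¬p1, 2   [∧-rule on 9]
Accessibility: 0R0, 0R1, 0R2, 1R1, 1R2, 2R2
Branch closes: p1 and ¬p1 both at 2.
(One branch shown.) All branches close.

Unsatisfiable (every branch closes)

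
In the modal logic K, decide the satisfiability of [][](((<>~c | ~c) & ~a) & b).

Satisfiable (open branch found)

1. [][](((<>~c | ~c) & ~a) & b), u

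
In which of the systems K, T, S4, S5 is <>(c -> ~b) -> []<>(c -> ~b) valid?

S5

S4-tableau for the negation ~(<>(c -> ~b) -> []<>(c -> ~b)):
1. ~(<>(c -> ~b) -> []<>(c -> ~b)), 0
2. <>(c -> ~b), 0
3. ~[]<>(c -> ~b), 0
4. c -> ~b, 1
5. ~b, 1
6. ~<>(c -> ~b), 2
7. ~(c -> ~b), 2
8. c, 2
9. b, 2
Accessibility: 0R0, 0R1, 0R2, 1R1, 2R2
Complete open branch: countermodel on an S4-frame, so not valid in S4, nor in K, T (the same frame is also a K-frame and a T-frame).
S5-tableau for the negation ~(<>(c -> ~b) -> []<>(c -> ~b)):
1. ~(<>(c -> ~b) -> []<>(c -> ~b)), 0
2. <>(c -> ~b), 0
3. ~[]<>(c -> ~b), 0
4. c -> ~b, 1
5. ~b, 1
6. ~<>(c -> ~b), 2
7. ~(c -> ~b), 0
8. c, 0
9. b, 0
10. ~(c -> ~b), 1
11. c, 1
12. b, 1
Accessibility: 0R0, 0R1, 0R2, 1R0, 1R1, 1R2, 2R0, 2R1, 2R2
Branch closes: b and ~b both at 1.
Every branch closes (one shown): valid in S5.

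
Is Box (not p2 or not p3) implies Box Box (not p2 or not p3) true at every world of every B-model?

Invalid (countermodel exists)

Tableau for the negation not (Box (not p2 or not p3) implies Box Box (not p2 or not p3)):
1. not (Box (not p2 or not p3) implies Box Box (not p2 or not p3)), 0
2. Box (not p2 or not p3), 0
3. not Box Box (not p2 or not p3), 0
4. not p2 or not p3, 0
5. not p3, 0
6. not Box (not p2 or not p3), 1
7. not p2 or not p3, 1
8. not p3, 1
9. not (not p2 or not p3), 2
10. p2, 2
11. p3, 2
Accessibility: 0R0, 0R1, 1R0, 1R1, 1R2, 2R1, 2R2
The negation has an open branch (countermodel exists).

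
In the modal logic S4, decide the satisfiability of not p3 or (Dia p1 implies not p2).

1. not p3 or (Dia p1 implies not p2), u
2. Dia p1 implies not p2, u   [or-rule on 1 (branches; this branch)]
3. not p2, u   [implies-rule on 2 (branches; this branch)]
Accessibility: uRu

Yes, satisfiable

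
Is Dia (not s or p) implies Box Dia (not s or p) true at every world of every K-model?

Invalid (countermodel exists)

Tableau for the negation not (Dia (not s or p) implies Box Dia (not s or p)):
1. not (Dia (not s or p) implies Box Dia (not s or p)), 0
2. Dia (not s or p), 0
3. not Box Dia (not s or p), 0
4. not s or p, 1
5. p, 1
6. not Dia (not s or p), 2
Accessibility: 0R1, 0R2
The negation has an open branch (countermodel exists).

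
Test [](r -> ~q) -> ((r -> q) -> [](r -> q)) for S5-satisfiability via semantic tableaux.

1. [](r -> ~q) -> ((r -> q) -> [](r -> q)), w0
2. (r -> q) -> [](r -> q), w0   [->-rule on 1 (branches; this branch)]
3. [](r -> q), w0   [->-rule on 2 (branches; this branch)]
4. r -> q, w0   [[]-rule on 3 via w0Rw0]
5. q, w0   [->-rule on 4 (branches; this branch)]
Accessibility: w0Rw0

Satisfiable (open branch found)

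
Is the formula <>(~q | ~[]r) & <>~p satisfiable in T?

1. <>(~q | ~[]r) & <>~p, u
2. <>(~q | ~[]r), u
3. <>~p, u
4. ~q | ~[]r, v
5. ~[]r, v
6. ~p, w
7. ~r, x
Accessibility: uRu, uRv, uRw, vRv, vRx, wRw, xRx

Yes, satisfiable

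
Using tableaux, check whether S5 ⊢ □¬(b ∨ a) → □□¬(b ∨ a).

Valid

Tableau for the negation ¬(□¬(b ∨ a) → □□¬(b ∨ a)):
1. ¬(□¬(b ∨ a) → □□¬(b ∨ a)), u
2. □¬(b ∨ a), u
3. ¬□□¬(b ∨ a), u
4. ¬(b ∨ a), u
5. ¬b, u
6. ¬a, u
7. ¬□¬(b ∨ a), v
8. ¬(b ∨ a), v
9. ¬b, v
10. ¬a, v
11. b ∨ a, w
12. ¬(b ∨ a), w
13. ¬b, w
14. ¬a, w
15. a, w
Accessibility: uRu, uRv, uRw, vRu, vRv, vRw, wRu, wRv, wRw
Branch closes: a and ¬a both at w.
Every branch of the negation's tableau closes; the branch above is one of them.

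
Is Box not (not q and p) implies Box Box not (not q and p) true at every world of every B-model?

No, not valid

Tableau for the negation not (Box not (not q and p) implies Box Box not (not q and p)):
1. not (Box not (not q and p) implies Box Box not (not q and p)), 0
2. Box not (not q and p), 0   [neg-implies-rule on 1]
3. not Box Box not (not q and p), 0   [neg-implies-rule on 1]
4. not (not q and p), 0   [Box-rule on 2 via 0R0]
5. not p, 0   [neg-and-rule on 4 (branches; this branch)]
6. not Box not (not q and p), 1   [neg-Box-rule on 3: fresh world 1, 0R1]
7. not (not q and p), 1   [Box-rule on 2 via 0R1]
8. not p, 1   [neg-and-rule on 7 (branches; this branch)]
9. not q and p, 2   [neg-Box-rule on 6: fresh world 2, 1R2]
10. not q, 2   [and-rule on 9]
11. p, 2   [and-rule on 9]
Accessibility: 0R0, 0R1, 1R0, 1R1, 1R2, 2R1, 2R2
The negation has an open branch (countermodel exists).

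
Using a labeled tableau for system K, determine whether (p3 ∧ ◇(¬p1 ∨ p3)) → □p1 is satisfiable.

1. (p3 ∧ ◇(¬p1 ∨ p3)) → □p1, 0
2. □p1, 0

Yes, satisfiable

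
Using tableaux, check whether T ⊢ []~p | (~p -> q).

Tableau for the negation ~([]~p | (~p -> q)):
1. ~([]~p | (~p -> q)), w0
2. ~[]~p, w0
3. ~(~p -> q), w0
4. ~p, w0
5. ~q, w0
6. p, w1
Accessibility: w0Rw0, w0Rw1, w1Rw1
The negation has an open branch (countermodel exists).

No, not valid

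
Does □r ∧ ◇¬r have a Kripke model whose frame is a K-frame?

No, unsatisfiable

1. □r ∧ ◇¬r, u
2. □r, u
3. ◇¬r, u
4. ¬r, v
5. r, v
Accessibility: uRv
Branch closes: r and ¬r both at v.
Every branch closes; the branch above is one of them.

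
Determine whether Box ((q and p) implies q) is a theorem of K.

Yes, valid

Tableau for the negation not Box ((q and p) implies q):
1. not Box ((q and p) implies q), u
2. not ((q and p) implies q), v   [neg-Box-rule on 1: fresh world v, uRv]
3. q and p, v   [neg-implies-rule on 2]
4. not q, v   [neg-implies-rule on 2]
5. q, v   [and-rule on 3]
6. p, v   [and-rule on 3]
Accessibility: uRv
Branch closes: q and not q both at v.
Every branch of the negation's tableau closes; the branch above is one of them.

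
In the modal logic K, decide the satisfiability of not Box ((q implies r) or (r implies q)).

1. not Box ((q implies r) or (r implies q)), w0
2. not ((q implies r) or (r implies q)), w1
3. not (q implies r), w1
4. not (r implies q), w1
5. q, w1
6. not r, w1
7. r, w1
8. not q, w1
Accessibility: w0Rw1
Branch closes: r and not r both at w1.
Every branch closes; the branch above is one of them.

No, unsatisfiable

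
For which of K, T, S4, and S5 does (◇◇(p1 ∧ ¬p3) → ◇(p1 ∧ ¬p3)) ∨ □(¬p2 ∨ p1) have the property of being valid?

S4-tableau for the negation ¬((◇◇(p1 ∧ ¬p3) → ◇(p1 ∧ ¬p3)) ∨ □(¬p2 ∨ p1)):
1. ¬((◇◇(p1 ∧ ¬p3) → ◇(p1 ∧ ¬p3)) ∨ □(¬p2 ∨ p1)), 0
2. ¬(◇◇(p1 ∧ ¬p3) → ◇(p1 ∧ ¬p3)), 0   [¬∨-rule on 1]
3. ¬□(¬p2 ∨ p1), 0   [¬∨-rule on 1]
4. ◇◇(p1 ∧ ¬p3), 0   [¬→-rule on 2]
5. ¬◇(p1 ∧ ¬p3), 0   [¬→-rule on 2]
6. ¬(p1 ∧ ¬p3), 0   [¬◇-rule on 5 via 0R0]
7. p3, 0   [¬∧-rule on 6 (branches; this branch)]
8. ¬(¬p2 ∨ p1), 1   [¬□-rule on 3: fresh world 1, 0R1]
9. p2, 1   [¬∨-rule on 8]
10. ¬p1, 1   [¬∨-rule on 8]
11. ¬(p1 ∧ ¬p3), 1   [¬◇-rule on 5 via 0R1]
12. p3, 1   [¬∧-rule on 11 (branches; this branch)]
13. ◇(p1 ∧ ¬p3), 2   [◇-rule on 4: fresh world 2, 0R2]
14. ¬(p1 ∧ ¬p3), 2   [¬◇-rule on 5 via 0R2]
15. p3, 2   [¬∧-rule on 14 (branches; this branch)]
16. p1 ∧ ¬p3, 3   [◇-rule on 13: fresh world 3, 2R3]
17. p1, 3   [∧-rule on 16]
18. ¬p3, 3   [∧-rule on 16]
19. ¬(p1 ∧ ¬p3), 3   [¬◇-rule on 5 via 0R3]
20. p3, 3   [¬∧-rule on 19 (branches; this branch)]
Accessibility: 0R0, 0R1, 0R2, 0R3, 1R1, 2R2, 2R3, 3R3
Branch closes: p3 and ¬p3 both at 3.
Every branch closes (one shown): valid in S4, hence also in S5 (every theorem of S4 is a theorem of S5).
T-tableau for the negation ¬((◇◇(p1 ∧ ¬p3) → ◇(p1 ∧ ¬p3)) ∨ □(¬p2 ∨ p1)):
1. ¬((◇◇(p1 ∧ ¬p3) → ◇(p1 ∧ ¬p3)) ∨ □(¬p2 ∨ p1)), 0
2. ¬(◇◇(p1 ∧ ¬p3) → ◇(p1 ∧ ¬p3)), 0   [¬∨-rule on 1]
3. ¬□(¬p2 ∨ p1), 0   [¬∨-rule on 1]
4. ◇◇(p1 ∧ ¬p3), 0   [¬→-rule on 2]
5. ¬◇(p1 ∧ ¬p3), 0   [¬→-rule on 2]
6. ¬(p1 ∧ ¬p3), 0   [¬◇-rule on 5 via 0R0]
7. p3, 0   [¬∧-rule on 6 (branches; this branch)]
8. ¬(¬p2 ∨ p1), 1   [¬□-rule on 3: fresh world 1, 0R1]
9. p2, 1   [¬∨-rule on 8]
10. ¬p1, 1   [¬∨-rule on 8]
11. ¬(p1 ∧ ¬p3), 1   [¬◇-rule on 5 via 0R1]
12. p3, 1   [¬∧-rule on 11 (branches; this branch)]
13. ◇(p1 ∧ ¬p3), 2   [◇-rule on 4: fresh world 2, 0R2]
14. ¬(p1 ∧ ¬p3), 2   [¬◇-rule on 5 via 0R2]
15. p3, 2   [¬∧-rule on 14 (branches; this branch)]
16. p1 ∧ ¬p3, 3   [◇-rule on 13: fresh world 3, 2R3]
17. p1, 3   [∧-rule on 16]
18. ¬p3, 3   [∧-rule on 16]
Accessibility: 0R0, 0R1, 0R2, 1R1, 2R2, 2R3, 3R3
Complete open branch: countermodel on a T-frame, so not valid in T, nor in K (the same frame is also a K-frame).

S4, S5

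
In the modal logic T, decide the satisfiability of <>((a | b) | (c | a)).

Satisfiable

1. <>((a | b) | (c | a)), u
2. (a | b) | (c | a), v   [<>-rule on 1: fresh world v, uRv]
3. c | a, v   [|-rule on 2 (branches; this branch)]
4. a, v   [|-rule on 3 (branches; this branch)]
Accessibility: uRu, uRv, vRv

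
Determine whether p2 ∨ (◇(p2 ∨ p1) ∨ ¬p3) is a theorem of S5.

Invalid (countermodel exists)

Tableau for the negation ¬(p2 ∨ (◇(p2 ∨ p1) ∨ ¬p3)):
1. ¬(p2 ∨ (◇(p2 ∨ p1) ∨ ¬p3)), u
2. ¬p2, u
3. ¬(◇(p2 ∨ p1) ∨ ¬p3), u
4. ¬◇(p2 ∨ p1), u
5. p3, u
6. ¬(p2 ∨ p1), u
7. ¬p1, u
Accessibility: uRu
The negation has an open branch (countermodel exists).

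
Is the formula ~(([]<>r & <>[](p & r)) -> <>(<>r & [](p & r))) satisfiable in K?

No, unsatisfiable

1. ~(([]<>r & <>[](p & r)) -> <>(<>r & [](p & r))), u
2. []<>r & <>[](p & r), u
3. ~<>(<>r & [](p & r)), u
4. []<>r, u
5. <>[](p & r), u
6. [](p & r), v
7. ~(<>r & [](p & r)), v
8. <>r, v
9. ~[](p & r), v
10. r, w
11. p & r, w
12. p, w
13. ~(p & r), x
14. p & r, x
15. p, x
16. r, x
17. ~r, x
Accessibility: uRv, vRw, vRx
Branch closes: r and ~r both at x.
Every branch closes; the branch above is one of them.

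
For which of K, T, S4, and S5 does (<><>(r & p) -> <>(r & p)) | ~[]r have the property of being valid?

S4-tableau for the negation ~((<><>(r & p) -> <>(r & p)) | ~[]r):
1. ~((<><>(r & p) -> <>(r & p)) | ~[]r), 0
2. ~(<><>(r & p) -> <>(r & p)), 0
3. []r, 0
4. <><>(r & p), 0
5. ~<>(r & p), 0
6. r, 0
7. ~(r & p), 0
8. ~p, 0
9. <>(r & p), 1
10. r, 1
11. ~(r & p), 1
12. ~p, 1
13. r & p, 2
14. r, 2
15. p, 2
16. ~(r & p), 2
17. ~p, 2
Accessibility: 0R0, 0R1, 0R2, 1R1, 1R2, 2R2
Branch closes: p and ~p both at 2.
Every branch closes (one shown): valid in S4, hence also in S5 (every theorem of S4 is a theorem of S5).
T-tableau for the negation ~((<><>(r & p) -> <>(r & p)) | ~[]r):
1. ~((<><>(r & p) -> <>(r & p)) | ~[]r), 0
2. ~(<><>(r & p) -> <>(r & p)), 0
3. []r, 0
4. <><>(r & p), 0
5. ~<>(r & p), 0
6. r, 0
7. ~(r & p), 0
8. ~p, 0
9. <>(r & p), 1
10. r, 1
11. ~(r & p), 1
12. ~p, 1
13. r & p, 2
14. r, 2
15. p, 2
Accessibility: 0R0, 0R1, 1R1, 1R2, 2R2
Complete open branch: countermodel on a T-frame, so not valid in T, nor in K (the same frame is also a K-frame).

S4, S5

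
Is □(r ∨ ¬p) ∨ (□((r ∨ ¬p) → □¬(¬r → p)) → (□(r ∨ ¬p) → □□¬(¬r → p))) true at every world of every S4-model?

Tableau for the negation ¬(□(r ∨ ¬p) ∨ (□((r ∨ ¬p) → □¬(¬r → p)) → (□(r ∨ ¬p) → □□¬(¬r → p)))):
1. ¬(□(r ∨ ¬p) ∨ (□((r ∨ ¬p) → □¬(¬r → p)) → (□(r ∨ ¬p) → □□¬(¬r → p)))), w0
2. ¬□(r ∨ ¬p), w0
3. ¬(□((r ∨ ¬p) → □¬(¬r → p)) → (□(r ∨ ¬p) → □□¬(¬r → p))), w0
4. □((r ∨ ¬p) → □¬(¬r → p)), w0
5. ¬(□(r ∨ ¬p) → □□¬(¬r → p)), w0
6. □(r ∨ ¬p), w0
7. ¬□□¬(¬r → p), w0
8. (r ∨ ¬p) → □¬(¬r → p), w0
9. r ∨ ¬p, w0
10. □¬(¬r → p), w0
11. ¬(¬r → p), w0
12. ¬r, w0
13. ¬p, w0
14. ¬(r ∨ ¬p), w1
15. ¬r, w1
16. p, w1
17. (r ∨ ¬p) → □¬(¬r → p), w1
18. r ∨ ¬p, w1
19. ¬(¬r → p), w1
20. ¬p, w1
Accessibility: w0Rw0, w0Rw1, w1Rw1
Branch closes: p and ¬p both at w1.
All branches of the negation close; one closing branch shown above.

Yes, valid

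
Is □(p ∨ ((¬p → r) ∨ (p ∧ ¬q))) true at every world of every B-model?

Tableau for the negation ¬□(p ∨ ((¬p → r) ∨ (p ∧ ¬q))):
1. ¬□(p ∨ ((¬p → r) ∨ (p ∧ ¬q))), w0
2. ¬(p ∨ ((¬p → r) ∨ (p ∧ ¬q))), w1
3. ¬p, w1
4. ¬((¬p → r) ∨ (p ∧ ¬q)), w1
5. ¬(¬p → r), w1
6. ¬(p ∧ ¬q), w1
7. ¬r, w1
8. q, w1
Accessibility: w0Rw0, w0Rw1, w1Rw0, w1Rw1
The negation has an open branch (countermodel exists).

Invalid (countermodel exists)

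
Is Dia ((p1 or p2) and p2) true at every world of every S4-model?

Tableau for the negation not Dia ((p1 or p2) and p2):
1. not Dia ((p1 or p2) and p2), u
2. not ((p1 or p2) and p2), u   [neg-Dia-rule on 1 via uRu]
3. not p2, u   [neg-and-rule on 2 (branches; this branch)]
Accessibility: uRu
The negation has an open branch (countermodel exists).

Not valid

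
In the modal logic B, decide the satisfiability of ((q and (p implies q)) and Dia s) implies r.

Satisfiable (open branch found)

1. ((q and (p implies q)) and Dia s) implies r, w0
2. r, w0
Accessibility: w0Rw0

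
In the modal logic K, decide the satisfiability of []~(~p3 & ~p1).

Yes, satisfiable

1. []~(~p3 & ~p1), 0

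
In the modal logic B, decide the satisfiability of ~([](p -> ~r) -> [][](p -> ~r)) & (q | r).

Satisfiable

1. ~([](p -> ~r) -> [][](p -> ~r)) & (q | r), 0
2. ~([](p -> ~r) -> [][](p -> ~r)), 0   [&-rule on 1]
3. q | r, 0   [&-rule on 1]
4. [](p -> ~r), 0   [~->-rule on 2]
5. ~[][](p -> ~r), 0   [~->-rule on 2]
6. p -> ~r, 0   [[]-rule on 4 via 0R0]
7. r, 0   [|-rule on 3 (branches; this branch)]
8. ~p, 0   [->-rule on 6 (branches; this branch)]
9. ~[](p -> ~r), 1   [~[]-rule on 5: fresh world 1, 0R1]
10. p -> ~r, 1   [[]-rule on 4 via 0R1]
11. ~r, 1   [->-rule on 10 (branches; this branch)]
12. ~(p -> ~r), 2   [~[]-rule on 9: fresh world 2, 1R2]
13. p, 2   [~->-rule on 12]
14. r, 2   [~->-rule on 12]
Accessibility: 0R0, 0R1, 1R0, 1R1, 1R2, 2R1, 2R2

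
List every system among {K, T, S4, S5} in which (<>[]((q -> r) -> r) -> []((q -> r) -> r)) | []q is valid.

S5-tableau for the negation ~((<>[]((q -> r) -> r) -> []((q -> r) -> r)) | []q):
1. ~((<>[]((q -> r) -> r) -> []((q -> r) -> r)) | []q), w0
2. ~(<>[]((q -> r) -> r) -> []((q -> r) -> r)), w0   [~|-rule on 1]
3. ~[]q, w0   [~|-rule on 1]
4. <>[]((q -> r) -> r), w0   [~->-rule on 2]
5. ~[]((q -> r) -> r), w0   [~->-rule on 2]
6. ~q, w1   [~[]-rule on 3: fresh world w1, w0Rw1]
7. []((q -> r) -> r), w2   [<>-rule on 4: fresh world w2, w0Rw2]
8. (q -> r) -> r, w0   [[]-rule on 7 via w2Rw0]
9. (q -> r) -> r, w1   [[]-rule on 7 via w2Rw1]
10. (q -> r) -> r, w2   [[]-rule on 7 via w2Rw2]
11. ~(q -> r), w0   [->-rule on 8 (branches; this branch)]
12. q, w0   [~->-rule on 11]
13. ~r, w0   [~->-rule on 11]
14. r, w1   [->-rule on 9 (branches; this branch)]
15. ~(q -> r), w2   [->-rule on 10 (branches; this branch)]
16. q, w2   [~->-rule on 15]
17. ~r, w2   [~->-rule on 15]
18. ~((q -> r) -> r), w3   [~[]-rule on 5: fresh world w3, w0Rw3]
19. q -> r, w3   [~->-rule on 18]
20. ~r, w3   [~->-rule on 18]
21. (q -> r) -> r, w3   [[]-rule on 7 via w2Rw3]
22. ~q, w3   [->-rule on 19 (branches; this branch)]
23. ~(q -> r), w3   [->-rule on 21 (branches; this branch)]
24. q, w3   [~->-rule on 23]
Accessibility: w0Rw0, w0Rw1, w0Rw2, w0Rw3, w1Rw0, w1Rw1, w1Rw2, w1Rw3, w2Rw0, w2Rw1, w2Rw2, w2Rw3, w3Rw0, w3Rw1, w3Rw2, w3Rw3
Branch closes: q and ~q both at w3.
Every branch closes (one shown): valid in S5.
S4-tableau for the negation ~((<>[]((q -> r) -> r) -> []((q -> r) -> r)) | []q):
1. ~((<>[]((q -> r) -> r) -> []((q -> r) -> r)) | []q), w0
2. ~(<>[]((q -> r) -> r) -> []((q -> r) -> r)), w0   [~|-rule on 1]
3. ~[]q, w0   [~|-rule on 1]
4. <>[]((q -> r) -> r), w0   [~->-rule on 2]
5. ~[]((q -> r) -> r), w0   [~->-rule on 2]
6. ~q, w1   [~[]-rule on 3: fresh world w1, w0Rw1]
7. []((q -> r) -> r), w2   [<>-rule on 4: fresh world w2, w0Rw2]
8. (q -> r) -> r, w2   [[]-rule on 7 via w2Rw2]
9. r, w2   [->-rule on 8 (branches; this branch)]
10. ~((q -> r) -> r), w3   [~[]-rule on 5: fresh world w3, w0Rw3]
11. q -> r, w3   [~->-rule on 10]
12. ~r, w3   [~->-rule on 10]
13. ~q, w3   [->-rule on 11 (branches; this branch)]
Accessibility: w0Rw0, w0Rw1, w0Rw2, w0Rw3, w1Rw1, w2Rw2, w3Rw3
Complete open branch: countermodel on an S4-frame, so not valid in S4, nor in K, T (the same frame is also a K-frame and a T-frame).

S5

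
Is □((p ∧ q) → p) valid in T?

Tableau for the negation ¬□((p ∧ q) → p):
1. ¬□((p ∧ q) → p), w0
2. ¬((p ∧ q) → p), w1   [¬□-rule on 1: fresh world w1, w0Rw1]
3. p ∧ q, w1   [¬→-rule on 2]
4. ¬p, w1   [¬→-rule on 2]
5. p, w1   [∧-rule on 3]
6. q, w1   [∧-rule on 3]
Accessibility: w0Rw0, w0Rw1, w1Rw1
Branch closes: p and ¬p both at w1.
All branches of the negation close; one closing branch shown above.

Valid in T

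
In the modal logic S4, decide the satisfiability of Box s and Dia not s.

Unsatisfiable (every branch closes)

1. Box s and Dia not s, u
2. Box s, u
3. Dia not s, u
4. s, u
5. not s, v
6. s, v
Accessibility: uRu, uRv, vRv
Branch closes: s and not s both at v.
All branches of the tableau close; one closing branch shown above.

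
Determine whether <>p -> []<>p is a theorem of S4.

Not valid

Tableau for the negation ~(<>p -> []<>p):
1. ~(<>p -> []<>p), 0
2. <>p, 0
3. ~[]<>p, 0
4. p, 1
5. ~<>p, 2
6. ~p, 2
Accessibility: 0R0, 0R1, 0R2, 1R1, 2R2
The negation has an open branch (countermodel exists).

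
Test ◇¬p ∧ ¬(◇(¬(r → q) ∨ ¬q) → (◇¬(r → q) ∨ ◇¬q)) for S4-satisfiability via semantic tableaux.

No, unsatisfiable

1. ◇¬p ∧ ¬(◇(¬(r → q) ∨ ¬q) → (◇¬(r → q) ∨ ◇¬q)), 0
2. ◇¬p, 0
3. ¬(◇(¬(r → q) ∨ ¬q) → (◇¬(r → q) ∨ ◇¬q)), 0
4. ◇(¬(r → q) ∨ ¬q), 0
5. ¬(◇¬(r → q) ∨ ◇¬q), 0
6. ¬◇¬(r → q), 0
7. ¬◇¬q, 0
8. r → q, 0
9. q, 0
10. ¬p, 1
11. r → q, 1
12. q, 1
13. ¬(r → q) ∨ ¬q, 2
14. r → q, 2
15. q, 2
16. ¬(r → q), 2
17. r, 2
18. ¬q, 2
Accessibility: 0R0, 0R1, 0R2, 1R1, 2R2
Branch closes: q and ¬q both at 2.
(One branch shown.) All branches close.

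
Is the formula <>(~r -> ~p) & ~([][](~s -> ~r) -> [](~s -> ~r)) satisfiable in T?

1. <>(~r -> ~p) & ~([][](~s -> ~r) -> [](~s -> ~r)), u
2. <>(~r -> ~p), u   [&-rule on 1]
3. ~([][](~s -> ~r) -> [](~s -> ~r)), u   [&-rule on 1]
4. [][](~s -> ~r), u   [~->-rule on 3]
5. ~[](~s -> ~r), u   [~->-rule on 3]
6. [](~s -> ~r), u   [[]-rule on 4 via uRu]
7. ~s -> ~r, u   [[]-rule on 6 via uRu]
8. ~r, u   [->-rule on 7 (branches; this branch)]
9. ~r -> ~p, v   [<>-rule on 2: fresh world v, uRv]
10. [](~s -> ~r), v   [[]-rule on 4 via uRv]
11. ~s -> ~r, v   [[]-rule on 6 via uRv]
12. ~p, v   [->-rule on 9 (branches; this branch)]
13. ~r, v   [->-rule on 11 (branches; this branch)]
14. ~(~s -> ~r), w   [~[]-rule on 5: fresh world w, uRw]
15. ~s, w   [~->-rule on 14]
16. r, w   [~->-rule on 14]
17. [](~s -> ~r), w   [[]-rule on 4 via uRw]
18. ~s -> ~r, w   [[]-rule on 6 via uRw]
19. ~r, w   [->-rule on 18 (branches; this branch)]
Accessibility: uRu, uRv, uRw, vRv, wRw
Branch closes: r and ~r both at w.
Every branch closes; the branch above is one of them.

Unsatisfiable (every branch closes)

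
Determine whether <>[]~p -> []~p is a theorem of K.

Not valid

Tableau for the negation ~(<>[]~p -> []~p):
1. ~(<>[]~p -> []~p), u
2. <>[]~p, u
3. ~[]~p, u
4. []~p, v
5. p, w
Accessibility: uRv, uRw
The negation has an open branch (countermodel exists).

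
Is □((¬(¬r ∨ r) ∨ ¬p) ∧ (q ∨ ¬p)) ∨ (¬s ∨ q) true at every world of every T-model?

Tableau for the negation ¬(□((¬(¬r ∨ r) ∨ ¬p) ∧ (q ∨ ¬p)) ∨ (¬s ∨ q)):
1. ¬(□((¬(¬r ∨ r) ∨ ¬p) ∧ (q ∨ ¬p)) ∨ (¬s ∨ q)), 0
2. ¬□((¬(¬r ∨ r) ∨ ¬p) ∧ (q ∨ ¬p)), 0   [¬∨-rule on 1]
3. ¬(¬s ∨ q), 0   [¬∨-rule on 1]
4. s, 0   [¬∨-rule on 3]
5. ¬q, 0   [¬∨-rule on 3]
6. ¬((¬(¬r ∨ r) ∨ ¬p) ∧ (q ∨ ¬p)), 1   [¬□-rule on 2: fresh world 1, 0R1]
7. ¬(q ∨ ¬p), 1   [¬∧-rule on 6 (branches; this branch)]
8. ¬q, 1   [¬∨-rule on 7]
9. p, 1   [¬∨-rule on 7]
Accessibility: 0R0, 0R1, 1R1
The negation has an open branch (countermodel exists).

Invalid (countermodel exists)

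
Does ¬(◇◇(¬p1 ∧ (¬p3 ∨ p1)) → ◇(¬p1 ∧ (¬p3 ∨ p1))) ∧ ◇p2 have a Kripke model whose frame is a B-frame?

1. ¬(◇◇(¬p1 ∧ (¬p3 ∨ p1)) → ◇(¬p1 ∧ (¬p3 ∨ p1))) ∧ ◇p2, w0
2. ¬(◇◇(¬p1 ∧ (¬p3 ∨ p1)) → ◇(¬p1 ∧ (¬p3 ∨ p1))), w0
3. ◇p2, w0
4. ◇◇(¬p1 ∧ (¬p3 ∨ p1)), w0
5. ¬◇(¬p1 ∧ (¬p3 ∨ p1)), w0
6. ¬(¬p1 ∧ (¬p3 ∨ p1)), w0
7. ¬(¬p3 ∨ p1), w0
8. p3, w0
9. ¬p1, w0
10. p2, w1
11. ¬(¬p1 ∧ (¬p3 ∨ p1)), w1
12. ¬(¬p3 ∨ p1), w1
13. p3, w1
14. ¬p1, w1
15. ◇(¬p1 ∧ (¬p3 ∨ p1)), w2
16. ¬(¬p1 ∧ (¬p3 ∨ p1)), w2
17. ¬(¬p3 ∨ p1), w2
18. p3, w2
19. ¬p1, w2
20. ¬p1 ∧ (¬p3 ∨ p1), w3
21. ¬p1, w3
22. ¬p3 ∨ p1, w3
23. ¬p3, w3
Accessibility: w0Rw0, w0Rw1, w0Rw2, w1Rw0, w1Rw1, w2Rw0, w2Rw2, w2Rw3, w3Rw2, w3Rw3

Satisfiable (open branch found)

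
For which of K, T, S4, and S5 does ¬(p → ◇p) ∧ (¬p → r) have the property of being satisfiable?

T-tableau for the formula:
1. ¬(p → ◇p) ∧ (¬p → r), 0
2. ¬(p → ◇p), 0
3. ¬p → r, 0
4. p, 0
5. ¬◇p, 0
6. ¬p, 0
Accessibility: 0R0
Branch closes: p and ¬p both at 0.
Every branch closes (one shown): unsatisfiable in T, hence also in S4, S5 (every S4/S5-frame is a T-frame).
K-tableau for the formula:
1. ¬(p → ◇p) ∧ (¬p → r), 0
2. ¬(p → ◇p), 0
3. ¬p → r, 0
4. p, 0
5. ¬◇p, 0
6. r, 0
Complete open branch: satisfiable in K.

K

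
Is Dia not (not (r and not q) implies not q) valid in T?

No, not valid

Tableau for the negation not Dia not (not (r and not q) implies not q):
1. not Dia not (not (r and not q) implies not q), w0
2. not (r and not q) implies not q, w0
3. not q, w0
Accessibility: w0Rw0
The negation has an open branch (countermodel exists).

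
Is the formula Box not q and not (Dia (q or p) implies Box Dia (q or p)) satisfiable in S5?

Unsatisfiable

1. Box not q and not (Dia (q or p) implies Box Dia (q or p)), w0
2. Box not q, w0
3. not (Dia (q or p) implies Box Dia (q or p)), w0
4. Dia (q or p), w0
5. not Box Dia (q or p), w0
6. not q, w0
7. q or p, w1
8. not q, w1
9. p, w1
10. not Dia (q or p), w2
11. not q, w2
12. not (q or p), w0
13. not p, w0
14. not (q or p), w1
15. not p, w1
Accessibility: w0Rw0, w0Rw1, w0Rw2, w1Rw0, w1Rw1, w1Rw2, w2Rw0, w2Rw1, w2Rw2
Branch closes: p and not p both at w1.
All branches of the tableau close; one closing branch shown above.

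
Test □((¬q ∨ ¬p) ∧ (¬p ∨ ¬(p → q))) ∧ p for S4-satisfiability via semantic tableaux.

Satisfiable (open branch found)

1. □((¬q ∨ ¬p) ∧ (¬p ∨ ¬(p → q))) ∧ p, u
2. □((¬q ∨ ¬p) ∧ (¬p ∨ ¬(p → q))), u   [∧-rule on 1]
3. p, u   [∧-rule on 1]
4. (¬q ∨ ¬p) ∧ (¬p ∨ ¬(p → q)), u   [□-rule on 2 via uRu]
5. ¬q ∨ ¬p, u   [∧-rule on 4]
6. ¬p ∨ ¬(p → q), u   [∧-rule on 4]
7. ¬q, u   [∨-rule on 5 (branches; this branch)]
8. ¬(p → q), u   [∨-rule on 6 (branches; this branch)]
Accessibility: uRu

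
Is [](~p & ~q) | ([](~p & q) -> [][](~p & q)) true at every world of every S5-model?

Tableau for the negation ~([](~p & ~q) | ([](~p & q) -> [][](~p & q))):
1. ~([](~p & ~q) | ([](~p & q) -> [][](~p & q))), w0
2. ~[](~p & ~q), w0
3. ~([](~p & q) -> [][](~p & q)), w0
4. [](~p & q), w0
5. ~[][](~p & q), w0
6. ~p & q, w0
7. ~p, w0
8. q, w0
9. ~(~p & ~q), w1
10. ~p & q, w1
11. ~p, w1
12. q, w1
13. ~[](~p & q), w2
14. ~p & q, w2
15. ~p, w2
16. q, w2
17. ~(~p & q), w3
18. ~p & q, w3
19. ~p, w3
20. q, w3
21. ~q, w3
Accessibility: w0Rw0, w0Rw1, w0Rw2, w0Rw3, w1Rw0, w1Rw1, w1Rw2, w1Rw3, w2Rw0, w2Rw1, w2Rw2, w2Rw3, w3Rw0, w3Rw1, w3Rw2, w3Rw3
Branch closes: q and ~q both at w3.
Every branch of the negation's tableau closes; the branch above is one of them.

Yes, valid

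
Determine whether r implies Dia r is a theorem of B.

Yes, valid

Tableau for the negation not (r implies Dia r):
1. not (r implies Dia r), u
2. r, u   [neg-implies-rule on 1]
3. not Dia r, u   [neg-implies-rule on 1]
4. not r, u   [neg-Dia-rule on 3 via uRu]
Accessibility: uRu
Branch closes: r and not r both at u.
Every branch of the negation's tableau closes; the branch above is one of them.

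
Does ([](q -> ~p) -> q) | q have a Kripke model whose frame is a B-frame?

1. ([](q -> ~p) -> q) | q, u
2. q, u
Accessibility: uRu

Yes, satisfiable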